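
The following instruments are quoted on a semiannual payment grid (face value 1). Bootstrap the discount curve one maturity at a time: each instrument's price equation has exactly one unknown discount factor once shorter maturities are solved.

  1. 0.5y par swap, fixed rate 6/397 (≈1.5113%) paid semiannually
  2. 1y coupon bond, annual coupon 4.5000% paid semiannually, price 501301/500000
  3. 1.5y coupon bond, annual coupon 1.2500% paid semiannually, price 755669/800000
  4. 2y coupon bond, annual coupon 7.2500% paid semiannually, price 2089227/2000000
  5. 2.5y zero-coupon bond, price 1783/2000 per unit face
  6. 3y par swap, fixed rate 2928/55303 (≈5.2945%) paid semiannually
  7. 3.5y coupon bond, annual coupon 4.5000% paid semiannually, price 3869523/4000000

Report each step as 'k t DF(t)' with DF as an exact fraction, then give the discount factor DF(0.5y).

step 1 [0.5y] swap r/2=3/397: DF=(1 − 3/397·(0))/(1+3/397) = 397/400 ≈ 0.992500
step 2 [1y] bond c/2=9/400: DF=(501301/500000 − 9/400·(0.992500))/(1+9/400) = 9587/10000 ≈ 0.958700
step 3 [1.5y] bond c/2=1/160: DF=(755669/800000 − 1/160·(0.992500+0.958700))/(1+1/160) = 4633/5000 ≈ 0.926600
step 4 [2y] bond c/2=29/800: DF=(2089227/2000000 − 29/800·(0.992500+0.958700+0.926600))/(1+29/800) = 4537/5000 ≈ 0.907400
step 5 [2.5y] zero: DF = P = 1783/2000 ≈ 0.891500
step 6 [3y] swap r/2=1464/55303: DF=(1 − 1464/55303·(0.992500+0.958700+0.926600+0.907400+0.891500))/(1+1464/55303) = 1067/1250 ≈ 0.853600
step 7 [3.5y] bond c/2=9/400: DF=(3869523/4000000 − 9/400·(0.992500+0.958700+0.926600+0.907400+0.891500+0.853600))/(1+9/400) = 2061/2500 ≈ 0.824400

1 1/2 397/400
2 1 9587/10000
3 3/2 4633/5000
4 2 4537/5000
5 5/2 1783/2000
6 3 1067/1250
7 7/2 2061/2500
DF(0.5y) = 397/400 ≈ 0.992500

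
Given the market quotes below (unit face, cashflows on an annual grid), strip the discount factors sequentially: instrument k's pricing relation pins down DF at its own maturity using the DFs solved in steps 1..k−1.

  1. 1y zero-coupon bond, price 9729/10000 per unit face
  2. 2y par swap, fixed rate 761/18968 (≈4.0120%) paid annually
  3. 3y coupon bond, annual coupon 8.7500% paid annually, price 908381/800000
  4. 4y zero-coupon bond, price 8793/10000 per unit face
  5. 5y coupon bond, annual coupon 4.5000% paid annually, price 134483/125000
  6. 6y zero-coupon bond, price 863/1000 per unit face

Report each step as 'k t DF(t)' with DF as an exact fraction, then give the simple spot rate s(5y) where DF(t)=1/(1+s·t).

step 1 [1y] zero: DF = P = 9729/10000 ≈ 0.972900
step 2 [2y] swap r/1=761/18968: DF=(1 − 761/18968·(0.972900))/(1+761/18968) = 9239/10000 ≈ 0.923900
step 3 [3y] bond c/1=7/80: DF=(908381/800000 − 7/80·(0.972900+0.923900))/(1+7/80) = 1783/2000 ≈ 0.891500
step 4 [4y] zero: DF = P = 8793/10000 ≈ 0.879300
step 5 [5y] bond c/1=9/200: DF=(134483/125000 − 9/200·(0.972900+0.923900+0.891500+0.879300))/(1+9/200) = 2179/2500 ≈ 0.871600
step 6 [6y] zero: DF = P = 863/1000 ≈ 0.863000

1 1 9729/10000
2 2 9239/10000
3 3 1783/2000
4 4 8793/10000
5 5 2179/2500
6 6 863/1000
s(5y) = (1/(2179/2500) − 1)/(5) = 321/10895 ≈ 2.9463%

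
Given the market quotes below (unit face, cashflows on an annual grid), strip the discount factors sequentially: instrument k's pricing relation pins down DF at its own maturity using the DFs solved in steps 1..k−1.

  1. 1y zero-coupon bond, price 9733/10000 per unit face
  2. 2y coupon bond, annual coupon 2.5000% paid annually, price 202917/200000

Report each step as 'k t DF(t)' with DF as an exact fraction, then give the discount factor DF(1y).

1 1 9733/10000
2 2 9661/10000
DF(1y) = 9733/10000 ≈ 0.973300

step 1 [1y] zero: DF = P = 9733/10000 ≈ 0.973300
step 2 [2y] bond c/1=1/40: DF=(202917/200000 − 1/40·(0.973300))/(1+1/40) = 9661/10000 ≈ 0.966100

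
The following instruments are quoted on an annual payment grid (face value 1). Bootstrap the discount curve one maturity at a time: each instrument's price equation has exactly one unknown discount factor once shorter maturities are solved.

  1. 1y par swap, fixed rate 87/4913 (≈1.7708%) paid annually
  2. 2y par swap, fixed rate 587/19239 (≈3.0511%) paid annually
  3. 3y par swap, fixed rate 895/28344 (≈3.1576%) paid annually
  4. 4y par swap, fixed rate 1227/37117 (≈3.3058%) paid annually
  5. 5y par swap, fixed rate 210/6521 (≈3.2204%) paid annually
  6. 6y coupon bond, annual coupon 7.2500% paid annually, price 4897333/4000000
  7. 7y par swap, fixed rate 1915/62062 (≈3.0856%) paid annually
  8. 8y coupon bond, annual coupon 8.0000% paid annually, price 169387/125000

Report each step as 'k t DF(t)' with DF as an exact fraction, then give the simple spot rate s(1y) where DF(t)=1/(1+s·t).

step 1 [1y] swap r/1=87/4913: DF=(1 − 87/4913·(0))/(1+87/4913) = 4913/5000 ≈ 0.982600
step 2 [2y] swap r/1=587/19239: DF=(1 − 587/19239·(0.982600))/(1+587/19239) = 9413/10000 ≈ 0.941300
step 3 [3y] swap r/1=895/28344: DF=(1 − 895/28344·(0.982600+0.941300))/(1+895/28344) = 1821/2000 ≈ 0.910500
step 4 [4y] swap r/1=1227/37117: DF=(1 − 1227/37117·(0.982600+0.941300+0.910500))/(1+1227/37117) = 8773/10000 ≈ 0.877300
step 5 [5y] swap r/1=210/6521: DF=(1 − 210/6521·(0.982600+0.941300+0.910500+0.877300))/(1+210/6521) = 853/1000 ≈ 0.853000
step 6 [6y] bond c/1=29/400: DF=(4897333/4000000 − 29/400·(0.982600+0.941300+0.910500+0.877300+0.853000))/(1+29/400) = 833/1000 ≈ 0.833000
step 7 [7y] swap r/1=1915/62062: DF=(1 − 1915/62062·(0.982600+0.941300+0.910500+0.877300+0.853000+0.833000))/(1+1915/62062) = 1617/2000 ≈ 0.808500
step 8 [8y] bond c/1=2/25: DF=(169387/125000 − 2/25·(0.982600+0.941300+0.910500+0.877300+0.853000+0.833000+0.808500))/(1+2/25) = 159/200 ≈ 0.795000

1 1 4913/5000
2 2 9413/10000
3 3 1821/2000
4 4 8773/10000
5 5 853/1000
6 6 833/1000
7 7 1617/2000
8 8 159/200
s(1y) = (1/(4913/5000) − 1)/(1) = 87/4913 ≈ 1.7708%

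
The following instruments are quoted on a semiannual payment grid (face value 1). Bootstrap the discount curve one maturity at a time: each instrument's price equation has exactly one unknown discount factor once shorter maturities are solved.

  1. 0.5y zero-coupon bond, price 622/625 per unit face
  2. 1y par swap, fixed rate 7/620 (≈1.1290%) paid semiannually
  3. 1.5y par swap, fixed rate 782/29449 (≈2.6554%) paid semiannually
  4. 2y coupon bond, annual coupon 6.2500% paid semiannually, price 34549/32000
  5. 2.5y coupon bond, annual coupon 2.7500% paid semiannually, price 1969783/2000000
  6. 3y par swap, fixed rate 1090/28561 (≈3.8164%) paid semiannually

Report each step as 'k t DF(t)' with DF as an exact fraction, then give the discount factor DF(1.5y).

1 1/2 622/625
2 1 618/625
3 3/2 9609/10000
4 2 9577/10000
5 5/2 4593/5000
6 3 891/1000
DF(1.5y) = 9609/10000 ≈ 0.960900

step 1 [0.5y] zero: DF = P = 622/625 ≈ 0.995200
step 2 [1y] swap r/2=7/1240: DF=(1 − 7/1240·(0.995200))/(1+7/1240) = 618/625 ≈ 0.988800
step 3 [1.5y] swap r/2=391/29449: DF=(1 − 391/29449·(0.995200+0.988800))/(1+391/29449) = 9609/10000 ≈ 0.960900
step 4 [2y] bond c/2=1/32: DF=(34549/32000 − 1/32·(0.995200+0.988800+0.960900))/(1+1/32) = 9577/10000 ≈ 0.957700
step 5 [2.5y] bond c/2=11/800: DF=(1969783/2000000 − 11/800·(0.995200+0.988800+0.960900+0.957700))/(1+11/800) = 4593/5000 ≈ 0.918600
step 6 [3y] swap r/2=545/28561: DF=(1 − 545/28561·(0.995200+0.988800+0.960900+0.957700+0.918600))/(1+545/28561) = 891/1000 ≈ 0.891000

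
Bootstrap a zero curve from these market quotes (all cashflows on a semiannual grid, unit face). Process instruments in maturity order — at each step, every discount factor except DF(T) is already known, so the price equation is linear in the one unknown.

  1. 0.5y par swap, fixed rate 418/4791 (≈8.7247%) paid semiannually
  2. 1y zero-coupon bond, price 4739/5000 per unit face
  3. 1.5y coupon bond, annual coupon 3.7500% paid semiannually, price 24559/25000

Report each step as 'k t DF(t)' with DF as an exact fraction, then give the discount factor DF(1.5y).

step 1 [0.5y] swap r/2=209/4791: DF=(1 − 209/4791·(0))/(1+209/4791) = 4791/5000 ≈ 0.958200
step 2 [1y] zero: DF = P = 4739/5000 ≈ 0.947800
step 3 [1.5y] bond c/2=3/160: DF=(24559/25000 − 3/160·(0.958200+0.947800))/(1+3/160) = 2323/2500 ≈ 0.929200

1 1/2 4791/5000
2 1 4739/5000
3 3/2 2323/2500
DF(1.5y) = 2323/2500 ≈ 0.929200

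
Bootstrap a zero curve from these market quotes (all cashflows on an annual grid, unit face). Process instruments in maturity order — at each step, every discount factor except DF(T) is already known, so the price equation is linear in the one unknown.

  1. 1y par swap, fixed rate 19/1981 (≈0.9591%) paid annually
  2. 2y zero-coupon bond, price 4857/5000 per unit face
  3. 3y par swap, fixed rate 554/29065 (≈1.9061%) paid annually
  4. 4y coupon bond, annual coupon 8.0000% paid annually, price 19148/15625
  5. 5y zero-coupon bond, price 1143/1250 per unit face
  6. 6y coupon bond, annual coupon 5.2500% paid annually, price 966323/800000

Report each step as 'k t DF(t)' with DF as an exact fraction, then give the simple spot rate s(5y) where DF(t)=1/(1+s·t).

1 1 1981/2000
2 2 4857/5000
3 3 4723/5000
4 4 4597/5000
5 5 1143/1250
6 6 1139/1250
s(5y) = (1/(1143/1250) − 1)/(5) = 107/5715 ≈ 1.8723%

step 1 [1y] swap r/1=19/1981: DF=(1 − 19/1981·(0))/(1+19/1981) = 1981/2000 ≈ 0.990500
step 2 [2y] zero: DF = P = 4857/5000 ≈ 0.971400
step 3 [3y] swap r/1=554/29065: DF=(1 − 554/29065·(0.990500+0.971400))/(1+554/29065) = 4723/5000 ≈ 0.944600
step 4 [4y] bond c/1=2/25: DF=(19148/15625 − 2/25·(0.990500+0.971400+0.944600))/(1+2/25) = 4597/5000 ≈ 0.919400
step 5 [5y] zero: DF = P = 1143/1250 ≈ 0.914400
step 6 [6y] bond c/1=21/400: DF=(966323/800000 − 21/400·(0.990500+0.971400+0.944600+0.919400+0.914400))/(1+21/400) = 1139/1250 ≈ 0.911200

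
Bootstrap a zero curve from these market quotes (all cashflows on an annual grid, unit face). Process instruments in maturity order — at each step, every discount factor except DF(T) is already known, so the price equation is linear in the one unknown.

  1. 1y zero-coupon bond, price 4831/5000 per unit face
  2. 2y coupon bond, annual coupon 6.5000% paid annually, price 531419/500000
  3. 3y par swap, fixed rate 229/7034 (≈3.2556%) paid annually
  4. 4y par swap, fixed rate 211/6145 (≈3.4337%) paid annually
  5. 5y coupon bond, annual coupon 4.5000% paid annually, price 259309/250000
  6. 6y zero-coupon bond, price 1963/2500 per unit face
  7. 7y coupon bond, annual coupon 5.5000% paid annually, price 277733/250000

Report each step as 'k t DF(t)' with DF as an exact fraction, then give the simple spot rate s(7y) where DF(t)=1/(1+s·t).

step 1 [1y] zero: DF = P = 4831/5000 ≈ 0.966200
step 2 [2y] bond c/1=13/200: DF=(531419/500000 − 13/200·(0.966200))/(1+13/200) = 939/1000 ≈ 0.939000
step 3 [3y] swap r/1=229/7034: DF=(1 − 229/7034·(0.966200+0.939000))/(1+229/7034) = 2271/2500 ≈ 0.908400
step 4 [4y] swap r/1=211/6145: DF=(1 − 211/6145·(0.966200+0.939000+0.908400))/(1+211/6145) = 4367/5000 ≈ 0.873400
step 5 [5y] bond c/1=9/200: DF=(259309/250000 − 9/200·(0.966200+0.939000+0.908400+0.873400))/(1+9/200) = 4169/5000 ≈ 0.833800
step 6 [6y] zero: DF = P = 1963/2500 ≈ 0.785200
step 7 [7y] bond c/1=11/200: DF=(277733/250000 − 11/200·(0.966200+0.939000+0.908400+0.873400+0.833800+0.785200))/(1+11/200) = 1941/2500 ≈ 0.776400

1 1 4831/5000
2 2 939/1000
3 3 2271/2500
4 4 4367/5000
5 5 4169/5000
6 6 1963/2500
7 7 1941/2500
s(7y) = (1/(1941/2500) − 1)/(7) = 559/13587 ≈ 4.1142%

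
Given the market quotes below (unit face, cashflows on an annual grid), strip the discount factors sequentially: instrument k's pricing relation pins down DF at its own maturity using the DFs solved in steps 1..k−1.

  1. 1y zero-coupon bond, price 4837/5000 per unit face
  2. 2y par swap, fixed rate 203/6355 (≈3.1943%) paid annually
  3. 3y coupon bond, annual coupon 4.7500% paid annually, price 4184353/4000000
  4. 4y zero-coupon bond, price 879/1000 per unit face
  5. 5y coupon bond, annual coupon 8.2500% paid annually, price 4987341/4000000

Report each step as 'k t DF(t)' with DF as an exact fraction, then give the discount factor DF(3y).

1 1 4837/5000
2 2 9391/10000
3 3 4561/5000
4 4 879/1000
5 5 87/100
DF(3y) = 4561/5000 ≈ 0.912200

step 1 [1y] zero: DF = P = 4837/5000 ≈ 0.967400
step 2 [2y] swap r/1=203/6355: DF=(1 − 203/6355·(0.967400))/(1+203/6355) = 9391/10000 ≈ 0.939100
step 3 [3y] bond c/1=19/400: DF=(4184353/4000000 − 19/400·(0.967400+0.939100))/(1+19/400) = 4561/5000 ≈ 0.912200
step 4 [4y] zero: DF = P = 879/1000 ≈ 0.879000
step 5 [5y] bond c/1=33/400: DF=(4987341/4000000 − 33/400·(0.967400+0.939100+0.912200+0.879000))/(1+33/400) = 87/100 ≈ 0.870000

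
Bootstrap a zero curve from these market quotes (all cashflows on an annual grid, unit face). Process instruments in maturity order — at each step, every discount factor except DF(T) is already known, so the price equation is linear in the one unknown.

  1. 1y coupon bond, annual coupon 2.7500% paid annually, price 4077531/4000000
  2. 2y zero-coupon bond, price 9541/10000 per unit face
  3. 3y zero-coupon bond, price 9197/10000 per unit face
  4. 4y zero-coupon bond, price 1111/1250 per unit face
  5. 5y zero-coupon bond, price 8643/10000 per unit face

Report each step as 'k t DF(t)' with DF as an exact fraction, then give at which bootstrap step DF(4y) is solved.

step 1 [1y] bond c/1=11/400: DF=(4077531/4000000 − 11/400·(0))/(1+11/400) = 9921/10000 ≈ 0.992100
step 2 [2y] zero: DF = P = 9541/10000 ≈ 0.954100
step 3 [3y] zero: DF = P = 9197/10000 ≈ 0.919700
step 4 [4y] zero: DF = P = 1111/1250 ≈ 0.888800
step 5 [5y] zero: DF = P = 8643/10000 ≈ 0.864300

1 1 9921/10000
2 2 9541/10000
3 3 9197/10000
4 4 1111/1250
5 5 8643/10000
DF(4y) is solved at step 4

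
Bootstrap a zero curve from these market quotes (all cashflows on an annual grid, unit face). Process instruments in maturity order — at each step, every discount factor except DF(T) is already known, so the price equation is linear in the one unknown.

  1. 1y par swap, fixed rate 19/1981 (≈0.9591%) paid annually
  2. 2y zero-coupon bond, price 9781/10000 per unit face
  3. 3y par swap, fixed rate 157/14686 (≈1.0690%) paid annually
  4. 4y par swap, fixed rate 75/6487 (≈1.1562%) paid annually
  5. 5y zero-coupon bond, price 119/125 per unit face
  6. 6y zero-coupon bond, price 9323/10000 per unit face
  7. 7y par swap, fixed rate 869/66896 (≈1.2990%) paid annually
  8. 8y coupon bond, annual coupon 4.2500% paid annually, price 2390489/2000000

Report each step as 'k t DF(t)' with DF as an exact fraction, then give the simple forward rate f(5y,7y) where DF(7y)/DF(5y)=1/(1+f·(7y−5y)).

1 1 1981/2000
2 2 9781/10000
3 3 4843/5000
4 4 191/200
5 5 119/125
6 6 9323/10000
7 7 9131/10000
8 8 4369/5000
f(5y,7y) = ((119/125)/(9131/10000) − 1)/(2) = 389/18262 ≈ 2.1301%

step 1 [1y] swap r/1=19/1981: DF=(1 − 19/1981·(0))/(1+19/1981) = 1981/2000 ≈ 0.990500
step 2 [2y] zero: DF = P = 9781/10000 ≈ 0.978100
step 3 [3y] swap r/1=157/14686: DF=(1 − 157/14686·(0.990500+0.978100))/(1+157/14686) = 4843/5000 ≈ 0.968600
step 4 [4y] swap r/1=75/6487: DF=(1 − 75/6487·(0.990500+0.978100+0.968600))/(1+75/6487) = 191/200 ≈ 0.955000
step 5 [5y] zero: DF = P = 119/125 ≈ 0.952000
step 6 [6y] zero: DF = P = 9323/10000 ≈ 0.932300
step 7 [7y] swap r/1=869/66896: DF=(1 − 869/66896·(0.990500+0.978100+0.968600+0.955000+0.952000+0.932300))/(1+869/66896) = 9131/10000 ≈ 0.913100
step 8 [8y] bond c/1=17/400: DF=(2390489/2000000 − 17/400·(0.990500+0.978100+0.968600+0.955000+0.952000+0.932300+0.913100))/(1+17/400) = 4369/5000 ≈ 0.873800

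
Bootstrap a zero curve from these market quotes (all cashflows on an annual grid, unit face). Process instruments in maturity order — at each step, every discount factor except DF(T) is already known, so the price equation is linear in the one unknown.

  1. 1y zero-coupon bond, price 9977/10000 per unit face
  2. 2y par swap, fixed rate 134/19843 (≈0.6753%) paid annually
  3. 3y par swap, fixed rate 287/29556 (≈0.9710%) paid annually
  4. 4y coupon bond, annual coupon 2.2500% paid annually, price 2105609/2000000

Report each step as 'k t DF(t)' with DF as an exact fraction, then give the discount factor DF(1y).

step 1 [1y] zero: DF = P = 9977/10000 ≈ 0.997700
step 2 [2y] swap r/1=134/19843: DF=(1 − 134/19843·(0.997700))/(1+134/19843) = 4933/5000 ≈ 0.986600
step 3 [3y] swap r/1=287/29556: DF=(1 − 287/29556·(0.997700+0.986600))/(1+287/29556) = 9713/10000 ≈ 0.971300
step 4 [4y] bond c/1=9/400: DF=(2105609/2000000 − 9/400·(0.997700+0.986600+0.971300))/(1+9/400) = 4823/5000 ≈ 0.964600

1 1 9977/10000
2 2 4933/5000
3 3 9713/10000
4 4 4823/5000
DF(1y) = 9977/10000 ≈ 0.997700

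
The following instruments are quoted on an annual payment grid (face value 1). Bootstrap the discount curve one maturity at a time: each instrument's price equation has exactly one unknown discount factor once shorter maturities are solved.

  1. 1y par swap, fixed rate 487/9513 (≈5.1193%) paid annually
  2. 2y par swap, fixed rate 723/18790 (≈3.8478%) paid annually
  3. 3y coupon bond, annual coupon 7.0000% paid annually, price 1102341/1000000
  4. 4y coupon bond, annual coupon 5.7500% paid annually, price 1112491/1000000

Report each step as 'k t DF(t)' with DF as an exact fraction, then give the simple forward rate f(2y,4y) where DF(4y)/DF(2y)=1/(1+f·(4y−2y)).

step 1 [1y] swap r/1=487/9513: DF=(1 − 487/9513·(0))/(1+487/9513) = 9513/10000 ≈ 0.951300
step 2 [2y] swap r/1=723/18790: DF=(1 − 723/18790·(0.951300))/(1+723/18790) = 9277/10000 ≈ 0.927700
step 3 [3y] bond c/1=7/100: DF=(1102341/1000000 − 7/100·(0.951300+0.927700))/(1+7/100) = 9073/10000 ≈ 0.907300
step 4 [4y] bond c/1=23/400: DF=(1112491/1000000 − 23/400·(0.951300+0.927700+0.907300))/(1+23/400) = 1801/2000 ≈ 0.900500

1 1 9513/10000
2 2 9277/10000
3 3 9073/10000
4 4 1801/2000
f(2y,4y) = ((9277/10000)/(1801/2000) − 1)/(2) = 136/9005 ≈ 1.5103%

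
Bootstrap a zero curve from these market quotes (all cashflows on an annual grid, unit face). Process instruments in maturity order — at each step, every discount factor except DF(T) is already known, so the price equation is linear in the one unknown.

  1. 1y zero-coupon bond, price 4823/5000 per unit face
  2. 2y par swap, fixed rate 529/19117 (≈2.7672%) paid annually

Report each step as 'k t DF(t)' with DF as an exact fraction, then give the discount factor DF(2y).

1 1 4823/5000
2 2 9471/10000
DF(2y) = 9471/10000 ≈ 0.947100

step 1 [1y] zero: DF = P = 4823/5000 ≈ 0.964600
step 2 [2y] swap r/1=529/19117: DF=(1 − 529/19117·(0.964600))/(1+529/19117) = 9471/10000 ≈ 0.947100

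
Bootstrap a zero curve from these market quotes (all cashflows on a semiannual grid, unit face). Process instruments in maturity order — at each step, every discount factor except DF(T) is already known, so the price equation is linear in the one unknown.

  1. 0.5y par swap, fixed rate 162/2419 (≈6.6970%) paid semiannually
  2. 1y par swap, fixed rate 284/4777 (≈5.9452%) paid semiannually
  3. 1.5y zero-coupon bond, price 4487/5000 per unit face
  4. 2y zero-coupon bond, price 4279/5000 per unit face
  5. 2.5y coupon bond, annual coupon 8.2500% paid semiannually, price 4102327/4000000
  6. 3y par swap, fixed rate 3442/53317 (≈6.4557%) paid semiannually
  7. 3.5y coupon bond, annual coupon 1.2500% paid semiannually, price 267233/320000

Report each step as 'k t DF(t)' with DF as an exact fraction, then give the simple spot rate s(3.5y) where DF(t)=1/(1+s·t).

1 1/2 2419/2500
2 1 1179/1250
3 3/2 4487/5000
4 2 4279/5000
5 5/2 4199/5000
6 3 8279/10000
7 7/2 498/625
s(3.5y) = (1/(498/625) − 1)/(7/2) = 127/1743 ≈ 7.2863%

step 1 [0.5y] swap r/2=81/2419: DF=(1 − 81/2419·(0))/(1+81/2419) = 2419/2500 ≈ 0.967600
step 2 [1y] swap r/2=142/4777: DF=(1 − 142/4777·(0.967600))/(1+142/4777) = 1179/1250 ≈ 0.943200
step 3 [1.5y] zero: DF = P = 4487/5000 ≈ 0.897400
step 4 [2y] zero: DF = P = 4279/5000 ≈ 0.855800
step 5 [2.5y] bond c/2=33/800: DF=(4102327/4000000 − 33/800·(0.967600+0.943200+0.897400+0.855800))/(1+33/800) = 4199/5000 ≈ 0.839800
step 6 [3y] swap r/2=1721/53317: DF=(1 − 1721/53317·(0.967600+0.943200+0.897400+0.855800+0.839800))/(1+1721/53317) = 8279/10000 ≈ 0.827900
step 7 [3.5y] bond c/2=1/160: DF=(267233/320000 − 1/160·(0.967600+0.943200+0.897400+0.855800+0.839800+0.827900))/(1+1/160) = 498/625 ≈ 0.796800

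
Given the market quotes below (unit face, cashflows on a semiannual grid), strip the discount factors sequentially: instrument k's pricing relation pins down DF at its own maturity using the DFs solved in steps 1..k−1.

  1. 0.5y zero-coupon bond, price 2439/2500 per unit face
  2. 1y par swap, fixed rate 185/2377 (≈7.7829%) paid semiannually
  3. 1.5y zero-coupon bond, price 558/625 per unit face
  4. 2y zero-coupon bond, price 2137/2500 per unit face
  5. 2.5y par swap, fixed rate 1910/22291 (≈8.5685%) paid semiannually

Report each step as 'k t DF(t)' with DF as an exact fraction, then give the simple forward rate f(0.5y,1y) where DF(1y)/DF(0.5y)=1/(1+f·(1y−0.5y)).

1 1/2 2439/2500
2 1 463/500
3 3/2 558/625
4 2 2137/2500
5 5/2 809/1000
f(0.5y,1y) = ((2439/2500)/(463/500) − 1)/(1/2) = 248/2315 ≈ 10.7127%

step 1 [0.5y] zero: DF = P = 2439/2500 ≈ 0.975600
step 2 [1y] swap r/2=185/4754: DF=(1 − 185/4754·(0.975600))/(1+185/4754) = 463/500 ≈ 0.926000
step 3 [1.5y] zero: DF = P = 558/625 ≈ 0.892800
step 4 [2y] zero: DF = P = 2137/2500 ≈ 0.854800
step 5 [2.5y] swap r/2=955/22291: DF=(1 − 955/22291·(0.975600+0.926000+0.892800+0.854800))/(1+955/22291) = 809/1000 ≈ 0.809000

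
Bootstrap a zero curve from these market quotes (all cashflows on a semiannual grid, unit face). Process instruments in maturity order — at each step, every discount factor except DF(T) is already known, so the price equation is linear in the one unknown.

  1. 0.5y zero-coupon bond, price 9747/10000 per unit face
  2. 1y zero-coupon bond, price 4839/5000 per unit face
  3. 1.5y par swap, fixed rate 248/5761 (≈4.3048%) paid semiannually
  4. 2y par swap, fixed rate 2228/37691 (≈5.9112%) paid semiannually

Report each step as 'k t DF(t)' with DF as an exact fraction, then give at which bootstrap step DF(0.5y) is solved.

step 1 [0.5y] zero: DF = P = 9747/10000 ≈ 0.974700
step 2 [1y] zero: DF = P = 4839/5000 ≈ 0.967800
step 3 [1.5y] swap r/2=124/5761: DF=(1 − 124/5761·(0.974700+0.967800))/(1+124/5761) = 469/500 ≈ 0.938000
step 4 [2y] swap r/2=1114/37691: DF=(1 − 1114/37691·(0.974700+0.967800+0.938000))/(1+1114/37691) = 4443/5000 ≈ 0.888600

1 1/2 9747/10000
2 1 4839/5000
3 3/2 469/500
4 2 4443/5000
DF(0.5y) is solved at step 1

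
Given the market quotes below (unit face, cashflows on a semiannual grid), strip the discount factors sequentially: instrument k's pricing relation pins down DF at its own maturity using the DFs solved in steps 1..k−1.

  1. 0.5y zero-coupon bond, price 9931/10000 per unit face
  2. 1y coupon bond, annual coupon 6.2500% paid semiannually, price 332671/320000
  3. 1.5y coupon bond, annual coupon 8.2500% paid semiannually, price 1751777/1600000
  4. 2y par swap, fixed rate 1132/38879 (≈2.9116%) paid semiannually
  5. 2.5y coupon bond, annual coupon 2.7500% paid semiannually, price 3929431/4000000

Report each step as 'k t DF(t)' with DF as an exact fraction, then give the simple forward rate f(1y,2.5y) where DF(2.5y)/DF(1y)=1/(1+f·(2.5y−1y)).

step 1 [0.5y] zero: DF = P = 9931/10000 ≈ 0.993100
step 2 [1y] bond c/2=1/32: DF=(332671/320000 − 1/32·(0.993100))/(1+1/32) = 489/500 ≈ 0.978000
step 3 [1.5y] bond c/2=33/800: DF=(1751777/1600000 − 33/800·(0.993100+0.978000))/(1+33/800) = 4867/5000 ≈ 0.973400
step 4 [2y] swap r/2=566/38879: DF=(1 − 566/38879·(0.993100+0.978000+0.973400))/(1+566/38879) = 4717/5000 ≈ 0.943400
step 5 [2.5y] bond c/2=11/800: DF=(3929431/4000000 − 11/800·(0.993100+0.978000+0.973400+0.943400))/(1+11/800) = 9163/10000 ≈ 0.916300

1 1/2 9931/10000
2 1 489/500
3 3/2 4867/5000
4 2 4717/5000
5 5/2 9163/10000
f(1y,2.5y) = ((489/500)/(9163/10000) − 1)/(3/2) = 1234/27489 ≈ 4.4891%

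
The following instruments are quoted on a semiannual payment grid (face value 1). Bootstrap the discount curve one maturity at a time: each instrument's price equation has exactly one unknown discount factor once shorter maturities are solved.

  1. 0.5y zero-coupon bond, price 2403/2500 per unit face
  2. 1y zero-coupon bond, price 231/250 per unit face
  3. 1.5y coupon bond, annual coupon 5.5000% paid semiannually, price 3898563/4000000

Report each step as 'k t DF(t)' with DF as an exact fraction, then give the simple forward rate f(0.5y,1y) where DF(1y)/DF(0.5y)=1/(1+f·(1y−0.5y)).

1 1/2 2403/2500
2 1 231/250
3 3/2 8981/10000
f(0.5y,1y) = ((2403/2500)/(231/250) − 1)/(1/2) = 31/385 ≈ 8.0519%

step 1 [0.5y] zero: DF = P = 2403/2500 ≈ 0.961200
step 2 [1y] zero: DF = P = 231/250 ≈ 0.924000
step 3 [1.5y] bond c/2=11/400: DF=(3898563/4000000 − 11/400·(0.961200+0.924000))/(1+11/400) = 8981/10000 ≈ 0.898100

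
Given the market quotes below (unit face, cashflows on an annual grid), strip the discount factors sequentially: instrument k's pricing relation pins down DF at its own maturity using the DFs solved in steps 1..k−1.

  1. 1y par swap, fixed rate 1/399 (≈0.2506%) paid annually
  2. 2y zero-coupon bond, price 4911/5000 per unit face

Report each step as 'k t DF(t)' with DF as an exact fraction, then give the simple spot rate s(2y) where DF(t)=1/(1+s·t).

1 1 399/400
2 2 4911/5000
s(2y) = (1/(4911/5000) − 1)/(2) = 89/9822 ≈ 0.9061%

step 1 [1y] swap r/1=1/399: DF=(1 − 1/399·(0))/(1+1/399) = 399/400 ≈ 0.997500
step 2 [2y] zero: DF = P = 4911/5000 ≈ 0.982200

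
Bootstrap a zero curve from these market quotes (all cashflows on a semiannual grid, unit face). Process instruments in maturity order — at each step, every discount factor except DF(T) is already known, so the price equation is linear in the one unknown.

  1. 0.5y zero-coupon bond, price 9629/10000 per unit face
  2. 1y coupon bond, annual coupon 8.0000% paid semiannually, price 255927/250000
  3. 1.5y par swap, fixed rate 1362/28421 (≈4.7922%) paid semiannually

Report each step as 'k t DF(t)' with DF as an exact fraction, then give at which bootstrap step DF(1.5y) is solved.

1 1/2 9629/10000
2 1 9473/10000
3 3/2 9319/10000
DF(1.5y) is solved at step 3

step 1 [0.5y] zero: DF = P = 9629/10000 ≈ 0.962900
step 2 [1y] bond c/2=1/25: DF=(255927/250000 − 1/25·(0.962900))/(1+1/25) = 9473/10000 ≈ 0.947300
step 3 [1.5y] swap r/2=681/28421: DF=(1 − 681/28421·(0.962900+0.947300))/(1+681/28421) = 9319/10000 ≈ 0.931900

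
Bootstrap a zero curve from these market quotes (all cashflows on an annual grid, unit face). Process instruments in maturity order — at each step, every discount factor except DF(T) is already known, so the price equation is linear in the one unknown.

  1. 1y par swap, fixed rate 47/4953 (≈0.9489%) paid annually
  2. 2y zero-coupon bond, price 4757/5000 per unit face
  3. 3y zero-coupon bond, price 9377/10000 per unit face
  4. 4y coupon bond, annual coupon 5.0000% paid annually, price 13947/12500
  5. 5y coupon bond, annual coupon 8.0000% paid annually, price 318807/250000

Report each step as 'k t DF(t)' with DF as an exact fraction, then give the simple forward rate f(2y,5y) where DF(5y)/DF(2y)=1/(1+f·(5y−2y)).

1 1 4953/5000
2 2 4757/5000
3 3 9377/10000
4 4 1851/2000
5 5 8989/10000
f(2y,5y) = ((4757/5000)/(8989/10000) − 1)/(3) = 175/8989 ≈ 1.9468%

step 1 [1y] swap r/1=47/4953: DF=(1 − 47/4953·(0))/(1+47/4953) = 4953/5000 ≈ 0.990600
step 2 [2y] zero: DF = P = 4757/5000 ≈ 0.951400
step 3 [3y] zero: DF = P = 9377/10000 ≈ 0.937700
step 4 [4y] bond c/1=1/20: DF=(13947/12500 − 1/20·(0.990600+0.951400+0.937700))/(1+1/20) = 1851/2000 ≈ 0.925500
step 5 [5y] bond c/1=2/25: DF=(318807/250000 − 2/25·(0.990600+0.951400+0.937700+0.925500))/(1+2/25) = 8989/10000 ≈ 0.898900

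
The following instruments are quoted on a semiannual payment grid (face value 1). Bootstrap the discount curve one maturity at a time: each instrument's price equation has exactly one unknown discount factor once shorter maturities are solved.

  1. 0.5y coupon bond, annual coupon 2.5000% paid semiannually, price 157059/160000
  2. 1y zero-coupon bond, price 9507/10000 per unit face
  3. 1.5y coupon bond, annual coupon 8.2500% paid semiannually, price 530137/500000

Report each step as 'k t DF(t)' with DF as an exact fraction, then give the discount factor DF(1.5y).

step 1 [0.5y] bond c/2=1/80: DF=(157059/160000 − 1/80·(0))/(1+1/80) = 1939/2000 ≈ 0.969500
step 2 [1y] zero: DF = P = 9507/10000 ≈ 0.950700
step 3 [1.5y] bond c/2=33/800: DF=(530137/500000 − 33/800·(0.969500+0.950700))/(1+33/800) = 4711/5000 ≈ 0.942200

1 1/2 1939/2000
2 1 9507/10000
3 3/2 4711/5000
DF(1.5y) = 4711/5000 ≈ 0.942200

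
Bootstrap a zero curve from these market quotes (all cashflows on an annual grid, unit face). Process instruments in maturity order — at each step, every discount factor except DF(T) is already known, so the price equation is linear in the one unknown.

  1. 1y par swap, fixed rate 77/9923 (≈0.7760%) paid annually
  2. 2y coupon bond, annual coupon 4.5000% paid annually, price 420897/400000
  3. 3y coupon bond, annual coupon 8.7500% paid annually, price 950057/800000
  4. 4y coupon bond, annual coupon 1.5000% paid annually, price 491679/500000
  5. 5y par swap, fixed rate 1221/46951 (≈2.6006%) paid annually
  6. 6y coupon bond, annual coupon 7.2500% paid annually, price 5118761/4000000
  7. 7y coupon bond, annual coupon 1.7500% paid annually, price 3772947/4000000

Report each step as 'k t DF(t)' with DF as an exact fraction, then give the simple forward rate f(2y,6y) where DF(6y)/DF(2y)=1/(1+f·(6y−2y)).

1 1 9923/10000
2 2 4821/5000
3 3 4673/5000
4 4 9261/10000
5 5 8779/10000
6 6 4379/5000
7 7 1039/1250
f(2y,6y) = ((4821/5000)/(4379/5000) − 1)/(4) = 221/8758 ≈ 2.5234%

step 1 [1y] swap r/1=77/9923: DF=(1 − 77/9923·(0))/(1+77/9923) = 9923/10000 ≈ 0.992300
step 2 [2y] bond c/1=9/200: DF=(420897/400000 − 9/200·(0.992300))/(1+9/200) = 4821/5000 ≈ 0.964200
step 3 [3y] bond c/1=7/80: DF=(950057/800000 − 7/80·(0.992300+0.964200))/(1+7/80) = 4673/5000 ≈ 0.934600
step 4 [4y] bond c/1=3/200: DF=(491679/500000 − 3/200·(0.992300+0.964200+0.934600))/(1+3/200) = 9261/10000 ≈ 0.926100
step 5 [5y] swap r/1=1221/46951: DF=(1 − 1221/46951·(0.992300+0.964200+0.934600+0.926100))/(1+1221/46951) = 8779/10000 ≈ 0.877900
step 6 [6y] bond c/1=29/400: DF=(5118761/4000000 − 29/400·(0.992300+0.964200+0.934600+0.926100+0.877900))/(1+29/400) = 4379/5000 ≈ 0.875800
step 7 [7y] bond c/1=7/400: DF=(3772947/4000000 − 7/400·(0.992300+0.964200+0.934600+0.926100+0.877900+0.875800))/(1+7/400) = 1039/1250 ≈ 0.831200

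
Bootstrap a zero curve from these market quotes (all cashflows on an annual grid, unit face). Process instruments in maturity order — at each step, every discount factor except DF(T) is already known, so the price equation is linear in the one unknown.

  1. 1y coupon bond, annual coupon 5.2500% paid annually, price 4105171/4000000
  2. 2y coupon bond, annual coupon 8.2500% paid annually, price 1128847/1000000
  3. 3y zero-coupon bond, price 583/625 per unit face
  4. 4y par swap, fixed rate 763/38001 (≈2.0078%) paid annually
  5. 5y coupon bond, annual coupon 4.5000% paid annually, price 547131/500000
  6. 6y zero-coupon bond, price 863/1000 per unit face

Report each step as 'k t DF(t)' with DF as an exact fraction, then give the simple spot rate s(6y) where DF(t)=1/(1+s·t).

1 1 9751/10000
2 2 1937/2000
3 3 583/625
4 4 9237/10000
5 5 1767/2000
6 6 863/1000
s(6y) = (1/(863/1000) − 1)/(6) = 137/5178 ≈ 2.6458%

step 1 [1y] bond c/1=21/400: DF=(4105171/4000000 − 21/400·(0))/(1+21/400) = 9751/10000 ≈ 0.975100
step 2 [2y] bond c/1=33/400: DF=(1128847/1000000 − 33/400·(0.975100))/(1+33/400) = 1937/2000 ≈ 0.968500
step 3 [3y] zero: DF = P = 583/625 ≈ 0.932800
step 4 [4y] swap r/1=763/38001: DF=(1 − 763/38001·(0.975100+0.968500+0.932800))/(1+763/38001) = 9237/10000 ≈ 0.923700
step 5 [5y] bond c/1=9/200: DF=(547131/500000 − 9/200·(0.975100+0.968500+0.932800+0.923700))/(1+9/200) = 1767/2000 ≈ 0.883500
step 6 [6y] zero: DF = P = 863/1000 ≈ 0.863000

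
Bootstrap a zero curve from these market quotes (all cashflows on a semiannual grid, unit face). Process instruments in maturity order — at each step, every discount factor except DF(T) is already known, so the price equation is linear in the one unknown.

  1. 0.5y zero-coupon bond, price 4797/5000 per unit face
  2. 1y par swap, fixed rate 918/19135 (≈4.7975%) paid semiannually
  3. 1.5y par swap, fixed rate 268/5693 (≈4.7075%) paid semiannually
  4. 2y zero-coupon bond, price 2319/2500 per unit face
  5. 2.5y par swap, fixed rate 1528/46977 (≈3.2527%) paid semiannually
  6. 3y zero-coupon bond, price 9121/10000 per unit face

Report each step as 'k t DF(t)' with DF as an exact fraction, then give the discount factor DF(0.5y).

1 1/2 4797/5000
2 1 9541/10000
3 3/2 933/1000
4 2 2319/2500
5 5/2 2309/2500
6 3 9121/10000
DF(0.5y) = 4797/5000 ≈ 0.959400

step 1 [0.5y] zero: DF = P = 4797/5000 ≈ 0.959400
step 2 [1y] swap r/2=459/19135: DF=(1 − 459/19135·(0.959400))/(1+459/19135) = 9541/10000 ≈ 0.954100
step 3 [1.5y] swap r/2=134/5693: DF=(1 − 134/5693·(0.959400+0.954100))/(1+134/5693) = 933/1000 ≈ 0.933000
step 4 [2y] zero: DF = P = 2319/2500 ≈ 0.927600
step 5 [2.5y] swap r/2=764/46977: DF=(1 − 764/46977·(0.959400+0.954100+0.933000+0.927600))/(1+764/46977) = 2309/2500 ≈ 0.923600
step 6 [3y] zero: DF = P = 9121/10000 ≈ 0.912100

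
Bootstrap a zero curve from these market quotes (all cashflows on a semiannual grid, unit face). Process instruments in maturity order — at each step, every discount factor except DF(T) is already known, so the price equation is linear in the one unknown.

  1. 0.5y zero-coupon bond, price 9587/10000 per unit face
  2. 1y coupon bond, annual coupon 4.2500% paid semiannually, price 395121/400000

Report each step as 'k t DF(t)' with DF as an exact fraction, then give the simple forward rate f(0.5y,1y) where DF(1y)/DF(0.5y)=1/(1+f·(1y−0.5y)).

1 1/2 9587/10000
2 1 9473/10000
f(0.5y,1y) = ((9587/10000)/(9473/10000) − 1)/(1/2) = 228/9473 ≈ 2.4068%

step 1 [0.5y] zero: DF = P = 9587/10000 ≈ 0.958700
step 2 [1y] bond c/2=17/800: DF=(395121/400000 − 17/800·(0.958700))/(1+17/800) = 9473/10000 ≈ 0.947300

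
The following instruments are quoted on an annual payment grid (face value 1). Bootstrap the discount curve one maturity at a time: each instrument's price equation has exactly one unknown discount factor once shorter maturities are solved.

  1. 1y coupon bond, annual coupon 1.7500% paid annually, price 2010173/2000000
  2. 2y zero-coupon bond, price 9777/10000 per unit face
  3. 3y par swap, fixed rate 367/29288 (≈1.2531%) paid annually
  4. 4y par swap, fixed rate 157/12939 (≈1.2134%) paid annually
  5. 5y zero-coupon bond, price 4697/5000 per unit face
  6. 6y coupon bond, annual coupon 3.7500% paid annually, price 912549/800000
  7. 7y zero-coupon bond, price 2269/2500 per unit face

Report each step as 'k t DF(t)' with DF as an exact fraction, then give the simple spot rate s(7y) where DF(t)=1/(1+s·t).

1 1 4939/5000
2 2 9777/10000
3 3 9633/10000
4 4 9529/10000
5 5 4697/5000
6 6 2313/2500
7 7 2269/2500
s(7y) = (1/(2269/2500) − 1)/(7) = 33/2269 ≈ 1.4544%

step 1 [1y] bond c/1=7/400: DF=(2010173/2000000 − 7/400·(0))/(1+7/400) = 4939/5000 ≈ 0.987800
step 2 [2y] zero: DF = P = 9777/10000 ≈ 0.977700
step 3 [3y] swap r/1=367/29288: DF=(1 − 367/29288·(0.987800+0.977700))/(1+367/29288) = 9633/10000 ≈ 0.963300
step 4 [4y] swap r/1=157/12939: DF=(1 − 157/12939·(0.987800+0.977700+0.963300))/(1+157/12939) = 9529/10000 ≈ 0.952900
step 5 [5y] zero: DF = P = 4697/5000 ≈ 0.939400
step 6 [6y] bond c/1=3/80: DF=(912549/800000 − 3/80·(0.987800+0.977700+0.963300+0.952900+0.939400))/(1+3/80) = 2313/2500 ≈ 0.925200
step 7 [7y] zero: DF = P = 2269/2500 ≈ 0.907600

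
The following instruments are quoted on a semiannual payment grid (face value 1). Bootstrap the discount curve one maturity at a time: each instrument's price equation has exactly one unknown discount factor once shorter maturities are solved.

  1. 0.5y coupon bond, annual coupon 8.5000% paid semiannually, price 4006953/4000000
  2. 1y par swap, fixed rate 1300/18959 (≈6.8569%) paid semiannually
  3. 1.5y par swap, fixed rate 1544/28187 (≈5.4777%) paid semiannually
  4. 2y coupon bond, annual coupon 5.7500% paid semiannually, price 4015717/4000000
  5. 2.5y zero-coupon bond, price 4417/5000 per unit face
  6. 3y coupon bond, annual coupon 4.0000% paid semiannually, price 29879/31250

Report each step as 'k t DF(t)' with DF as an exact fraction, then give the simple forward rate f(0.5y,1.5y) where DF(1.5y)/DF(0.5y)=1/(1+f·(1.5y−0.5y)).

step 1 [0.5y] bond c/2=17/400: DF=(4006953/4000000 − 17/400·(0))/(1+17/400) = 9609/10000 ≈ 0.960900
step 2 [1y] swap r/2=650/18959: DF=(1 − 650/18959·(0.960900))/(1+650/18959) = 187/200 ≈ 0.935000
step 3 [1.5y] swap r/2=772/28187: DF=(1 − 772/28187·(0.960900+0.935000))/(1+772/28187) = 2307/2500 ≈ 0.922800
step 4 [2y] bond c/2=23/800: DF=(4015717/4000000 − 23/800·(0.960900+0.935000+0.922800))/(1+23/800) = 8971/10000 ≈ 0.897100
step 5 [2.5y] zero: DF = P = 4417/5000 ≈ 0.883400
step 6 [3y] bond c/2=1/50: DF=(29879/31250 − 1/50·(0.960900+0.935000+0.922800+0.897100+0.883400))/(1+1/50) = 1059/1250 ≈ 0.847200

1 1/2 9609/10000
2 1 187/200
3 3/2 2307/2500
4 2 8971/10000
5 5/2 4417/5000
6 3 1059/1250
f(0.5y,1.5y) = ((9609/10000)/(2307/2500) − 1)/(1) = 127/3076 ≈ 4.1287%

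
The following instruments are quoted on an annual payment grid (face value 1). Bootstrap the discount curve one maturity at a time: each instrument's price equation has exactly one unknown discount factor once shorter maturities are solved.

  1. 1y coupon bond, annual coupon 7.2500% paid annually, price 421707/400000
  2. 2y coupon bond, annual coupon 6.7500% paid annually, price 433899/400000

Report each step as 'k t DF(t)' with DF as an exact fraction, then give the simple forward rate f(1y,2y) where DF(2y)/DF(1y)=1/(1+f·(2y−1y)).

step 1 [1y] bond c/1=29/400: DF=(421707/400000 − 29/400·(0))/(1+29/400) = 983/1000 ≈ 0.983000
step 2 [2y] bond c/1=27/400: DF=(433899/400000 − 27/400·(0.983000))/(1+27/400) = 477/500 ≈ 0.954000

1 1 983/1000
2 2 477/500
f(1y,2y) = ((983/1000)/(477/500) − 1)/(1) = 29/954 ≈ 3.0398%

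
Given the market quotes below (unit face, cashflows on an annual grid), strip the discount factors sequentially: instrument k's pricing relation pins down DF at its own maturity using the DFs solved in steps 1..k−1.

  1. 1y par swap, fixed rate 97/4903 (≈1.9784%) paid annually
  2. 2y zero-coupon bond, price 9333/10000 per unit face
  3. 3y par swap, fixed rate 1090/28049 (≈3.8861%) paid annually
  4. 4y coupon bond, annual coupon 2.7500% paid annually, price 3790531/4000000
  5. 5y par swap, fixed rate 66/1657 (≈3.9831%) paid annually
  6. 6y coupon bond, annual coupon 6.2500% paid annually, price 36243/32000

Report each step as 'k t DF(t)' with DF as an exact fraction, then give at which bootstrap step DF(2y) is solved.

step 1 [1y] swap r/1=97/4903: DF=(1 − 97/4903·(0))/(1+97/4903) = 4903/5000 ≈ 0.980600
step 2 [2y] zero: DF = P = 9333/10000 ≈ 0.933300
step 3 [3y] swap r/1=1090/28049: DF=(1 − 1090/28049·(0.980600+0.933300))/(1+1090/28049) = 891/1000 ≈ 0.891000
step 4 [4y] bond c/1=11/400: DF=(3790531/4000000 − 11/400·(0.980600+0.933300+0.891000))/(1+11/400) = 1059/1250 ≈ 0.847200
step 5 [5y] swap r/1=66/1657: DF=(1 − 66/1657·(0.980600+0.933300+0.891000+0.847200))/(1+66/1657) = 4109/5000 ≈ 0.821800
step 6 [6y] bond c/1=1/16: DF=(36243/32000 − 1/16·(0.980600+0.933300+0.891000+0.847200+0.821800))/(1+1/16) = 2007/2500 ≈ 0.802800

1 1 4903/5000
2 2 9333/10000
3 3 891/1000
4 4 1059/1250
5 5 4109/5000
6 6 2007/2500
DF(2y) is solved at step 2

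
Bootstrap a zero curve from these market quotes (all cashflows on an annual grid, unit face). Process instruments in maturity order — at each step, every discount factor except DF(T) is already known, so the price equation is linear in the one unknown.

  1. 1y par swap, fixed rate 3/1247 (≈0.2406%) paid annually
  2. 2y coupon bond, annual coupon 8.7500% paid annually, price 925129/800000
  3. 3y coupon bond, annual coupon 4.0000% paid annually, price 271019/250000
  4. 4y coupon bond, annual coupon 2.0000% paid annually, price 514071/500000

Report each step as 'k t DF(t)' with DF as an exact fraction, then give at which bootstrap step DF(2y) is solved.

1 1 1247/1250
2 2 9831/10000
3 3 4831/5000
4 4 4751/5000
DF(2y) is solved at step 2

step 1 [1y] swap r/1=3/1247: DF=(1 − 3/1247·(0))/(1+3/1247) = 1247/1250 ≈ 0.997600
step 2 [2y] bond c/1=7/80: DF=(925129/800000 − 7/80·(0.997600))/(1+7/80) = 9831/10000 ≈ 0.983100
step 3 [3y] bond c/1=1/25: DF=(271019/250000 − 1/25·(0.997600+0.983100))/(1+1/25) = 4831/5000 ≈ 0.966200
step 4 [4y] bond c/1=1/50: DF=(514071/500000 − 1/50·(0.997600+0.983100+0.966200))/(1+1/50) = 4751/5000 ≈ 0.950200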